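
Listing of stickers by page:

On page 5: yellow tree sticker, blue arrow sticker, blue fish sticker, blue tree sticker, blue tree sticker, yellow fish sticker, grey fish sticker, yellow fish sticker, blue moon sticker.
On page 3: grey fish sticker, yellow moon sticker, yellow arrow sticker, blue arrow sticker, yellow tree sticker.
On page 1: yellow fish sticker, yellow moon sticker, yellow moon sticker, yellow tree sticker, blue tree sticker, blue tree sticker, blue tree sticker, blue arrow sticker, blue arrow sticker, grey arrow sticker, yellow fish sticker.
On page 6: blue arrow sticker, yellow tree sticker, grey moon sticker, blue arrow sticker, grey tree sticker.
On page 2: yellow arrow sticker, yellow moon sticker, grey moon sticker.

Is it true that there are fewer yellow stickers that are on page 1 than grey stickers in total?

True

|yellow stickers on page 1| = 5.
|grey stickers| = 6.
The claim requires 5 < 6, which holds.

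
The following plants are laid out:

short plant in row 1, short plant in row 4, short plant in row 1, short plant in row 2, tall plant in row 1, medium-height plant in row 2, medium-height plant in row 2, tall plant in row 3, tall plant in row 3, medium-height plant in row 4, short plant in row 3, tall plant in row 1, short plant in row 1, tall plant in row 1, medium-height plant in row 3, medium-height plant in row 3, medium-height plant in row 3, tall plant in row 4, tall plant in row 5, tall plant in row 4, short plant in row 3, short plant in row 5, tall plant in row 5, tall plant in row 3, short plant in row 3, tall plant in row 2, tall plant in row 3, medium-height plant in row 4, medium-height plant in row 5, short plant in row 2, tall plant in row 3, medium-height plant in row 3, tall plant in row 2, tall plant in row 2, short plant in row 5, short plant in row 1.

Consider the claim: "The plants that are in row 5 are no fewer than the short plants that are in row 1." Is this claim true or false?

plants in row 5: 5.
short plants in row 1: 4.
The claim requires 5 ≥ 4, which holds.

True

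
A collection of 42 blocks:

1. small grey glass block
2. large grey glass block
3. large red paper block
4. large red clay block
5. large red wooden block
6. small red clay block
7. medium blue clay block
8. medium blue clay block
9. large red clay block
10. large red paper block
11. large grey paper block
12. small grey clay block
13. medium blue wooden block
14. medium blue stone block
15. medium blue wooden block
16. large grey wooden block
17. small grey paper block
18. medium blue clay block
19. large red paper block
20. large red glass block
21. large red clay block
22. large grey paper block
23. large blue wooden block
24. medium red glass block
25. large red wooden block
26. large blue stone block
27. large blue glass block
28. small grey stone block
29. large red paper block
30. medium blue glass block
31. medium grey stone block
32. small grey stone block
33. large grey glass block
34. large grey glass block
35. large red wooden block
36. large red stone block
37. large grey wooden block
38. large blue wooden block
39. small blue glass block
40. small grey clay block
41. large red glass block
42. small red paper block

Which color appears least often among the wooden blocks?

grey

Counts by color (restricted to wooden blocks): blue 4, red 3, grey 2.
The minimum is 2, held uniquely by grey.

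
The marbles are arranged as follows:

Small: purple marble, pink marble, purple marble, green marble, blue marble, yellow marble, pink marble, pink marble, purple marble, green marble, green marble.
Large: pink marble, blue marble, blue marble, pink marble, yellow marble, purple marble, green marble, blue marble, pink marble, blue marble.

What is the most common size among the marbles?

small

Counts by size: small 11, large 10.
The maximum is 11, held uniquely by small.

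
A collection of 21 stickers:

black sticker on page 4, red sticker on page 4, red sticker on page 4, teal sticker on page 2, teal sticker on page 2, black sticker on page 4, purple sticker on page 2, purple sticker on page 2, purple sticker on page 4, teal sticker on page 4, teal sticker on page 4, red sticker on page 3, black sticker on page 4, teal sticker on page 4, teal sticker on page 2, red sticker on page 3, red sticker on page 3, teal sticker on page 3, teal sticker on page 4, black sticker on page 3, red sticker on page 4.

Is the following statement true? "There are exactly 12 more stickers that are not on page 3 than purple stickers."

False

stickers that are not on page 3: 16.
purple stickers: 3.
The claim requires 16 − 3 (= 13) to equal 12, which does not hold.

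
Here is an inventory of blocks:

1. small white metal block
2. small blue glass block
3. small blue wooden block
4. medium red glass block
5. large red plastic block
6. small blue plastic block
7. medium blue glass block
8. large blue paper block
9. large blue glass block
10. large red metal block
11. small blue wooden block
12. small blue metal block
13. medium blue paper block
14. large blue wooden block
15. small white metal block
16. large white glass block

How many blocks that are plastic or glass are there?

glass: 5; plastic: 2; together 5 + 2 = 7.

7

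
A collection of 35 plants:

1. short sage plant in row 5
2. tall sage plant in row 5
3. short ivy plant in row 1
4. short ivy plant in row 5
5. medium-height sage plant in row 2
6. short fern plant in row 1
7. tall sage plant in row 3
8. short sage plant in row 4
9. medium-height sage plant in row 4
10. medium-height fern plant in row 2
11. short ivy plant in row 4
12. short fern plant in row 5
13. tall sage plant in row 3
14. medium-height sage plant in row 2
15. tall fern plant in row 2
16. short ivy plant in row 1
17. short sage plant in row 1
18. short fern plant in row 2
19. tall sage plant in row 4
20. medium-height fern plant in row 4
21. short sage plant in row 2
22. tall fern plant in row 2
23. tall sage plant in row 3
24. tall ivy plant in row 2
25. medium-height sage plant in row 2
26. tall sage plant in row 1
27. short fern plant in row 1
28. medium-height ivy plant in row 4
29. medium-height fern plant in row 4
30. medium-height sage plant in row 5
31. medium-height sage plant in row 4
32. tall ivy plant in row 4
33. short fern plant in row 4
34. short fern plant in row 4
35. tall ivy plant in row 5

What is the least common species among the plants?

Counts by species: sage 16, fern 11, ivy 8.
The minimum is 8, held uniquely by ivy.

ivy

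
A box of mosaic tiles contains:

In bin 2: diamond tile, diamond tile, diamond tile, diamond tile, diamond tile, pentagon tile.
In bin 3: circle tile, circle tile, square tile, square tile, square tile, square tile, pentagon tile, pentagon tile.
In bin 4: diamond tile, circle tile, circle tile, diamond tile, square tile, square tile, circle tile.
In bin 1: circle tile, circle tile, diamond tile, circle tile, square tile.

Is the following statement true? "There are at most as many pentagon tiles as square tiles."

True

pentagon tiles: 3.
square tiles: 7.
The claim requires 3 ≤ 7, which holds.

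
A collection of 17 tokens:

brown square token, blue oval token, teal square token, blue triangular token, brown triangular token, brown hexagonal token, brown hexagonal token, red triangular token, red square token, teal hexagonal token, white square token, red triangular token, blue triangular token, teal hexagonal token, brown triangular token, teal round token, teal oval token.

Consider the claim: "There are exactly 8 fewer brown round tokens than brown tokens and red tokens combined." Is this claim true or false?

True

|brown round tokens| = 0.
brown tokens: 5; red tokens: 3; combined: 5 + 3 = 8.
The claim requires 8 − 0 (= 8) to equal 8, which holds.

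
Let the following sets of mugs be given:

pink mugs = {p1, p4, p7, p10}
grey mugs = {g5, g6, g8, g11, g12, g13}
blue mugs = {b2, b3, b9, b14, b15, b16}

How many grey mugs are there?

6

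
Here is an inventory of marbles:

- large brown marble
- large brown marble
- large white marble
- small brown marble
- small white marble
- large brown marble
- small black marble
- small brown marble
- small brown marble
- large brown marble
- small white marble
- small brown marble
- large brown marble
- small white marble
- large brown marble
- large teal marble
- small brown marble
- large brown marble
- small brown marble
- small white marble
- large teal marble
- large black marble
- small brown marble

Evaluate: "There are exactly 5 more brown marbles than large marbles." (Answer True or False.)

False

There are 14 brown marbles.
There are 11 large marbles.
The claim requires 14 − 11 (= 3) to equal 5, which does not hold.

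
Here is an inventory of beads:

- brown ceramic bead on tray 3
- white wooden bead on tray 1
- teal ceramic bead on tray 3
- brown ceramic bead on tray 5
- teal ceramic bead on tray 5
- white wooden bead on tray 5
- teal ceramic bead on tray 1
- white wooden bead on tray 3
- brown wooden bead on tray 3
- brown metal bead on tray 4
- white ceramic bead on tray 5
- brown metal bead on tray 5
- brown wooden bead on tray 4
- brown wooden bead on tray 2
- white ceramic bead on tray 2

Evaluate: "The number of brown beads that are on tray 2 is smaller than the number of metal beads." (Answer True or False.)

True

brown beads on tray 2: 1.
metal beads: 2.
The claim requires 1 < 2, which holds.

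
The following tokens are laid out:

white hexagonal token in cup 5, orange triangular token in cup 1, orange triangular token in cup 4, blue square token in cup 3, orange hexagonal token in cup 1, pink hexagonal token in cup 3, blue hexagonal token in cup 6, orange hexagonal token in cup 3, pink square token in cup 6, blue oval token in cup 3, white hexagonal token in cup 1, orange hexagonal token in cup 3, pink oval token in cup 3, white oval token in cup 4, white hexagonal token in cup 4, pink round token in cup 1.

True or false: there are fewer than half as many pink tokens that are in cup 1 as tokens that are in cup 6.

|pink tokens in cup 1| = 1.
|tokens in cup 6| = 2.
The claim requires 2 × 1 = 2 < 2, which does not hold.

False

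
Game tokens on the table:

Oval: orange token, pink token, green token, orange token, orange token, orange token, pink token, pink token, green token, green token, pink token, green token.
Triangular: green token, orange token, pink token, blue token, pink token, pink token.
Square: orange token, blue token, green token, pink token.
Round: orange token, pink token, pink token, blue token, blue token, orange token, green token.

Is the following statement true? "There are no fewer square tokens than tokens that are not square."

square tokens: 4.
tokens that are not square: 25.
The claim requires 4 ≥ 25, which does not hold.

False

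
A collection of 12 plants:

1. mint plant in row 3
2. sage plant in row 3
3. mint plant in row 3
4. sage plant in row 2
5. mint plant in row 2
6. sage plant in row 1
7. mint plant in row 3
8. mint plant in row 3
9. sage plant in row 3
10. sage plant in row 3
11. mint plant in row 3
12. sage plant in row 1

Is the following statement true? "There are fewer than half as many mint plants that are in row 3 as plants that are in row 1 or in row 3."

False

|mint plants in row 3| = 5.
|plants in row 1 or in row 3| = 10.
The claim requires 2 × 5 = 10 < 10, which does not hold.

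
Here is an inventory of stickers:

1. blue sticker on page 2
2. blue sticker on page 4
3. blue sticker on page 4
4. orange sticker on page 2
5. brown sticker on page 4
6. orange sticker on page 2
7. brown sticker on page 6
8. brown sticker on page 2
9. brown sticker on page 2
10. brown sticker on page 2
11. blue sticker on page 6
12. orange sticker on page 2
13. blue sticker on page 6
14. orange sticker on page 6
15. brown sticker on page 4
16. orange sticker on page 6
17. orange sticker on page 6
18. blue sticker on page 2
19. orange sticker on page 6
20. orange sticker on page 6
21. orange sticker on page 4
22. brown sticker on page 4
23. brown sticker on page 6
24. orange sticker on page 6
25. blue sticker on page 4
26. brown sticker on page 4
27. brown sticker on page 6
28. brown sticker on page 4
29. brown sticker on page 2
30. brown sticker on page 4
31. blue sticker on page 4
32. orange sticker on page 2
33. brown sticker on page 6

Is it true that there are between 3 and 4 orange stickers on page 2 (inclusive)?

True

|orange stickers on page 2| = 4.
The claim requires 3 ≤ 4 ≤ 4, which holds.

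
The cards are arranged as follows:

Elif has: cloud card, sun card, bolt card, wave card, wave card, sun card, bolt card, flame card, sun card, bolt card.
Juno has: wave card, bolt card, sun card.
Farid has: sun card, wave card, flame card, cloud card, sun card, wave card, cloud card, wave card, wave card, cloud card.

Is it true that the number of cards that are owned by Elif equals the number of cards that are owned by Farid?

cards owned by Elif: 10.
cards owned by Farid: 10.
The claim requires 10 = 10, which holds.

True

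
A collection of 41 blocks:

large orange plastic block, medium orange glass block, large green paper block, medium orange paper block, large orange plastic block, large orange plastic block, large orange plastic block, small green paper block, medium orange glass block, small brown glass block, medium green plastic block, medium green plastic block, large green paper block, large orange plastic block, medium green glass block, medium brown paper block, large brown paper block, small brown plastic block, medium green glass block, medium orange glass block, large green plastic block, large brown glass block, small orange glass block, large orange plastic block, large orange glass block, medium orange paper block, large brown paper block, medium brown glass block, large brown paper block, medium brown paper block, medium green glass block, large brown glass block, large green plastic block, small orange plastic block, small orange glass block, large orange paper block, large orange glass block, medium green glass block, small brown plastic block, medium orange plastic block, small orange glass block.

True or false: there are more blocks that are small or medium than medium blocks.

There are 23 blocks that are small or medium.
There are 15 medium blocks.
The claim requires 23 > 15, which holds.

True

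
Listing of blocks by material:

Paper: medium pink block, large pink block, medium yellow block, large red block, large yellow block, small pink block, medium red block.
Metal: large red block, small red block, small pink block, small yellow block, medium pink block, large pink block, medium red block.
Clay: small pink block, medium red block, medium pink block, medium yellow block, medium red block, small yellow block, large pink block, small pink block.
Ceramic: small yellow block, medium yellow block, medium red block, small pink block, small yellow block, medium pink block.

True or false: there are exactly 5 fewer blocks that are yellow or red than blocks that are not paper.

blocks that are yellow or red: 16.
blocks that are not paper: 21.
The claim requires 21 − 16 (= 5) to equal 5, which holds.

True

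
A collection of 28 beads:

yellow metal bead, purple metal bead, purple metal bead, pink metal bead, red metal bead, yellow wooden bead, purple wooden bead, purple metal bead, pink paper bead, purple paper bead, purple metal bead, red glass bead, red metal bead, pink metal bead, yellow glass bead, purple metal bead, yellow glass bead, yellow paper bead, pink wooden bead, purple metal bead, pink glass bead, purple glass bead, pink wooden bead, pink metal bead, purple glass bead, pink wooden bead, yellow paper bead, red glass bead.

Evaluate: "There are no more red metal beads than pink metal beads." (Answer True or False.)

True

red metal beads: 2.
pink metal beads: 3.
The claim requires 2 ≤ 3, which holds.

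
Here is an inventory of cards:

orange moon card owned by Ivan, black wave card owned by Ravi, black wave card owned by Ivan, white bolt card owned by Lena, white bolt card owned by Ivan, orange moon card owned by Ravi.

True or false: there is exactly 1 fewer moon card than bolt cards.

moon cards: 2.
bolt cards: 2.
The claim requires 2 − 2 (= 0) to equal 1, which does not hold.

False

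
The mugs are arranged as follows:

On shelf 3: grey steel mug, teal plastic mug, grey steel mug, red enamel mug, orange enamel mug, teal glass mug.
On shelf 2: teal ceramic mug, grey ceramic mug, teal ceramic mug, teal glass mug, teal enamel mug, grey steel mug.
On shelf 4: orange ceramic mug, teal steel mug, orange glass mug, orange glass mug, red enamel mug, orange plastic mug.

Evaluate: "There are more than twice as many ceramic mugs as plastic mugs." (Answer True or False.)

ceramic mugs: 4.
plastic mugs: 2.
The claim requires 4 > 2 × 2 = 4, which does not hold.

False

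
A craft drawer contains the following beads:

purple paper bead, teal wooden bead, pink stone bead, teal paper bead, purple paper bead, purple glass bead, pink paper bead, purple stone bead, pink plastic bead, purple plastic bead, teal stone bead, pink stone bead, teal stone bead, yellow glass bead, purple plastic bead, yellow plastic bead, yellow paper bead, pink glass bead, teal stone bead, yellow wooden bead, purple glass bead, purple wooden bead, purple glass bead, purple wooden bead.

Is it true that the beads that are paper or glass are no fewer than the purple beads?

True

beads that are paper or glass: 10.
purple beads: 10.
The claim requires 10 ≥ 10, which holds.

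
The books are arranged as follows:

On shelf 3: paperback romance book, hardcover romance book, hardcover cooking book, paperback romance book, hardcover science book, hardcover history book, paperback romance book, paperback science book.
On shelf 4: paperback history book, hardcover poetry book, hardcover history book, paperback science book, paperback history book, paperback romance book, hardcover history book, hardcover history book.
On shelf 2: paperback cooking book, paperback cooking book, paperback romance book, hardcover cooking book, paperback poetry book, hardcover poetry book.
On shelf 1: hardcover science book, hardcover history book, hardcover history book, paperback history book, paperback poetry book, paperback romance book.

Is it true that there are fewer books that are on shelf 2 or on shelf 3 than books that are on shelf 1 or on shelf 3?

|books on shelf 2 or on shelf 3| = 14.
|books on shelf 1 or on shelf 3| = 14.
The claim requires 14 < 14, which does not hold.

False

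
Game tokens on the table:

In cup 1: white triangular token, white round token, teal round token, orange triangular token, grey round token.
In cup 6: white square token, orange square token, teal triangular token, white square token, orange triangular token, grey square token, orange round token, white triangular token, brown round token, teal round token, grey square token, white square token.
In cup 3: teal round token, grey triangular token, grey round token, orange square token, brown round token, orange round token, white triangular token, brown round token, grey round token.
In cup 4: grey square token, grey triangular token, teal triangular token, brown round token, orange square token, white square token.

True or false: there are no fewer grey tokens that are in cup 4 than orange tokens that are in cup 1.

True

grey tokens in cup 4: 2.
orange tokens in cup 1: 1.
The claim requires 2 ≥ 1, which holds.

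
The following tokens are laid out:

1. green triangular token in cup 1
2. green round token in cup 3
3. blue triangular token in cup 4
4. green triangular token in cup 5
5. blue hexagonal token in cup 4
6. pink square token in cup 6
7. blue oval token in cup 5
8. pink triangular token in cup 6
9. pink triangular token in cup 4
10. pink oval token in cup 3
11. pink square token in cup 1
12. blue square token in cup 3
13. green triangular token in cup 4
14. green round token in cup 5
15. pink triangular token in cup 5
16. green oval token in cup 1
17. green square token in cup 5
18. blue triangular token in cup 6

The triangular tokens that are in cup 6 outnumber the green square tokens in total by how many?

triangular tokens in cup 6: 2.
green square tokens: 1.
2 − 1 = 1.

1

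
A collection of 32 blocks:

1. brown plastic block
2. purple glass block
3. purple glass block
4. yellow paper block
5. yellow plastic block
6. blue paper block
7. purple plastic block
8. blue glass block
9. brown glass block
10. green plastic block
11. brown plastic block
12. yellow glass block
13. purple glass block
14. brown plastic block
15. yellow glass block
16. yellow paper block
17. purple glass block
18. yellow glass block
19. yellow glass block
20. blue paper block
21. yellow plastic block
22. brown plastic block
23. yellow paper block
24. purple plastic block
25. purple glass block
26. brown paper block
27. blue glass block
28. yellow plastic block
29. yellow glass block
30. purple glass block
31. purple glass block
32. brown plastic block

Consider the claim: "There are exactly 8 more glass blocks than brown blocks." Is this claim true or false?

|glass blocks| = 15.
|brown blocks| = 7.
The claim requires 15 − 7 (= 8) to equal 8, which holds.

True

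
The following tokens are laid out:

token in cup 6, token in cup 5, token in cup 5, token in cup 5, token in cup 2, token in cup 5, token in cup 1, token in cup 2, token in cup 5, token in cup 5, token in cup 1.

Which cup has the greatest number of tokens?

cup 5

Counts by cup: cup 5→6, cup 2→2, cup 1→2, cup 6→1.
The maximum is 6, held uniquely by cup 5.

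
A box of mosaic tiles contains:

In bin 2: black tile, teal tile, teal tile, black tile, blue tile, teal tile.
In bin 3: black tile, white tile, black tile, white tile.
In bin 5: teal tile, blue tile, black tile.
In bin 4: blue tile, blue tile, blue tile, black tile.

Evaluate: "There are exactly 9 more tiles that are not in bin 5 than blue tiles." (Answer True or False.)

|tiles that are not in bin 5| = 14.
|blue tiles| = 5.
The claim requires 14 − 5 (= 9) to equal 9, which holds.

True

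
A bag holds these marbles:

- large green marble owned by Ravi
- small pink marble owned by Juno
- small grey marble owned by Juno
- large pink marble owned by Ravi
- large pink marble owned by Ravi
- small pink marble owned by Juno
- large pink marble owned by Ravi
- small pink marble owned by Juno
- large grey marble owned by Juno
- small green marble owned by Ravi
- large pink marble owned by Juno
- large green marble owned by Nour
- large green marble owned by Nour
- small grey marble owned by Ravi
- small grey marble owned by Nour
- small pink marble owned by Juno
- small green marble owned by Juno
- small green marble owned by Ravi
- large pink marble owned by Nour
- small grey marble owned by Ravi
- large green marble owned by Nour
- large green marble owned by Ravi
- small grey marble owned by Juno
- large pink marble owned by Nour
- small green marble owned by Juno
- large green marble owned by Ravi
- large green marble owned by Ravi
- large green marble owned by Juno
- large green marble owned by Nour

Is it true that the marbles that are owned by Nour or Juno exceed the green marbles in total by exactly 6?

marbles owned by Nour or Juno: 18.
green marbles: 13.
The claim requires 18 − 13 (= 5) to equal 6, which does not hold.

False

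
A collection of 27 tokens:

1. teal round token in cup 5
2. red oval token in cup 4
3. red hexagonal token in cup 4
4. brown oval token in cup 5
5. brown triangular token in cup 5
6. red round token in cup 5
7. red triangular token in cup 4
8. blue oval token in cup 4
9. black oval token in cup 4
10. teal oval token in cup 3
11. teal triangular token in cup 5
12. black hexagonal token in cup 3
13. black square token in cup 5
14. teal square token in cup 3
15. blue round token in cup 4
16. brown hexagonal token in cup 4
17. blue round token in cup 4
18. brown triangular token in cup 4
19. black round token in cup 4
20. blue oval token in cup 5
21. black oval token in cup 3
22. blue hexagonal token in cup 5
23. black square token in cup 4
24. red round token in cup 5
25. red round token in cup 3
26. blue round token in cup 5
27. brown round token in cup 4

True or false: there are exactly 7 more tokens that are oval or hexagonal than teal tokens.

|tokens that are oval or hexagonal| = 11.
|teal tokens| = 4.
The claim requires 11 − 4 (= 7) to equal 7, which holds.

True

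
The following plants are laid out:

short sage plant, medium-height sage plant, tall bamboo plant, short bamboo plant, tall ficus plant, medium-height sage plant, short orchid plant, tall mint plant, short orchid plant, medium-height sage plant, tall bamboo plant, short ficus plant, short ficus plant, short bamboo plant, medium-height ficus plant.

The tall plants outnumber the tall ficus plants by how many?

tall plants: 4.
tall ficus plants: 1.
4 − 1 = 3.

3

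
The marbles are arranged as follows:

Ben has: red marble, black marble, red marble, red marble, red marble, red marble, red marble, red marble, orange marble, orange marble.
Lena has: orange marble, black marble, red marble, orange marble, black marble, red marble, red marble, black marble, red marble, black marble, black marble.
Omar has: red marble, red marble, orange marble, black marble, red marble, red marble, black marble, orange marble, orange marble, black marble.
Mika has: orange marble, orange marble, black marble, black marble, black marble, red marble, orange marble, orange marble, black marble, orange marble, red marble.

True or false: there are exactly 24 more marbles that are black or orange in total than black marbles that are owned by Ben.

True

marbles that are black or orange: 25.
black marbles owned by Ben: 1.
The claim requires 25 − 1 (= 24) to equal 24, which holds.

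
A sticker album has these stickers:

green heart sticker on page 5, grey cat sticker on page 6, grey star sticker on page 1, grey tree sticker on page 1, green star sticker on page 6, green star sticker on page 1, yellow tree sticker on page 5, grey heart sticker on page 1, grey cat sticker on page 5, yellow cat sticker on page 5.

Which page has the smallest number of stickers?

Counts by page: page 1→4, page 5→4, page 6→2.
The minimum is 2, held uniquely by page 6.

page 6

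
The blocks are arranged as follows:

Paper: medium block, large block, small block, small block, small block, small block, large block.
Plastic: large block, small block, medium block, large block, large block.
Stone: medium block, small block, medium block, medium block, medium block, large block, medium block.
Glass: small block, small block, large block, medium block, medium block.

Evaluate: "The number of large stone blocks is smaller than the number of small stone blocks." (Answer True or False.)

large stone blocks: 1.
small stone blocks: 1.
The claim requires 1 < 1, which does not hold.

False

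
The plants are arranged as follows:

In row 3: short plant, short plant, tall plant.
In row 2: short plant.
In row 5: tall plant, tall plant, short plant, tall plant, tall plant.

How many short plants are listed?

4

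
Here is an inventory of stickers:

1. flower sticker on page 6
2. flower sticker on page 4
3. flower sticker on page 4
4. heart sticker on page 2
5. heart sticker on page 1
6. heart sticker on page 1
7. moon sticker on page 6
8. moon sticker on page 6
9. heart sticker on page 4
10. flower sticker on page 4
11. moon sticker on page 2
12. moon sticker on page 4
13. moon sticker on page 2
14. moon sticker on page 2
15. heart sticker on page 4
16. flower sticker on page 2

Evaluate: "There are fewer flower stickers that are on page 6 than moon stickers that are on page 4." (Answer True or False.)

False

flower stickers on page 6: 1.
moon stickers on page 4: 1.
The claim requires 1 < 1, which does not hold.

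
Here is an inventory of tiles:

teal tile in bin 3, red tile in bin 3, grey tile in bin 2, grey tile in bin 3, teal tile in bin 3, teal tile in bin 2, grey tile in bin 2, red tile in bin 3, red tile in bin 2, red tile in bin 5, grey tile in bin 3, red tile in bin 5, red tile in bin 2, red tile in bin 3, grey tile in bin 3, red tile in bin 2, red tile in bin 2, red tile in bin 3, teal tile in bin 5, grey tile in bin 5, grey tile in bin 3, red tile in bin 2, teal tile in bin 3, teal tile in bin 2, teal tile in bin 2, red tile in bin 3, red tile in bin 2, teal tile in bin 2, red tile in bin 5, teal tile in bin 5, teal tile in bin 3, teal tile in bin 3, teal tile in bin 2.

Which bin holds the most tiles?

Counts by bin: bin 3→14, bin 2→13, bin 5→6.
The maximum is 14, held uniquely by bin 3.

bin 3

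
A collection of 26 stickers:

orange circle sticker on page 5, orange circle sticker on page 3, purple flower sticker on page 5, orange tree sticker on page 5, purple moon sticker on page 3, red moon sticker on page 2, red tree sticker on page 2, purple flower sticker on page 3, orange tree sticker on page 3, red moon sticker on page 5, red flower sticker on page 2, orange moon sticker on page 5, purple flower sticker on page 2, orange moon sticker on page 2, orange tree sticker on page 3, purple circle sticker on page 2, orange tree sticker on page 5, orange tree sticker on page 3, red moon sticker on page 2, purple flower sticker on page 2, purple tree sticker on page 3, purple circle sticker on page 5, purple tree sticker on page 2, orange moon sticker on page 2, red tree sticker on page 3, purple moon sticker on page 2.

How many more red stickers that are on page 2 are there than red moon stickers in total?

red stickers on page 2: 4.
red moon stickers: 3.
4 − 3 = 1.

1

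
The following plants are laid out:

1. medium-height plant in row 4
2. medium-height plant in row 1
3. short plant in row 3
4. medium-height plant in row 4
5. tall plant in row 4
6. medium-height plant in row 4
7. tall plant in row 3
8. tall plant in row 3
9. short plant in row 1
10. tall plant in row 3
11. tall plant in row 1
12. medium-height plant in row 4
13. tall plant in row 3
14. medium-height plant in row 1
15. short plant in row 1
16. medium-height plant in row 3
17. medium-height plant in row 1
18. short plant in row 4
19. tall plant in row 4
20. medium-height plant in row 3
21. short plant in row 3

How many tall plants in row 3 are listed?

4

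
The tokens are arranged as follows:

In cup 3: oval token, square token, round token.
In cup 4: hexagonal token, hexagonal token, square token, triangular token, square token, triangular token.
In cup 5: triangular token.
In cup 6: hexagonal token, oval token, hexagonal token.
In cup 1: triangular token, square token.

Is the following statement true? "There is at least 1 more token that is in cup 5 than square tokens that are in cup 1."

False

There is 1 token in cup 5.
There is 1 square token in cup 1.
The claim requires 1 − 1 = 0 ≥ 1, which does not hold.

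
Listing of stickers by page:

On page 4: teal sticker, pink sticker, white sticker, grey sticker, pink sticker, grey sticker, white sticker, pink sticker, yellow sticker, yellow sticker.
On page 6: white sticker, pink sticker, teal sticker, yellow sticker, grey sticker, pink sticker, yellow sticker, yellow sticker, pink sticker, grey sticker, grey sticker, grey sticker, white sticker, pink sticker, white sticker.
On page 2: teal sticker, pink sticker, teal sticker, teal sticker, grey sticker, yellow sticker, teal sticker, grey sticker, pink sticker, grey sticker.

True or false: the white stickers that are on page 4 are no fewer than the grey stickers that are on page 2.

|white stickers on page 4| = 2.
|grey stickers on page 2| = 3.
The claim requires 2 ≥ 3, which does not hold.

False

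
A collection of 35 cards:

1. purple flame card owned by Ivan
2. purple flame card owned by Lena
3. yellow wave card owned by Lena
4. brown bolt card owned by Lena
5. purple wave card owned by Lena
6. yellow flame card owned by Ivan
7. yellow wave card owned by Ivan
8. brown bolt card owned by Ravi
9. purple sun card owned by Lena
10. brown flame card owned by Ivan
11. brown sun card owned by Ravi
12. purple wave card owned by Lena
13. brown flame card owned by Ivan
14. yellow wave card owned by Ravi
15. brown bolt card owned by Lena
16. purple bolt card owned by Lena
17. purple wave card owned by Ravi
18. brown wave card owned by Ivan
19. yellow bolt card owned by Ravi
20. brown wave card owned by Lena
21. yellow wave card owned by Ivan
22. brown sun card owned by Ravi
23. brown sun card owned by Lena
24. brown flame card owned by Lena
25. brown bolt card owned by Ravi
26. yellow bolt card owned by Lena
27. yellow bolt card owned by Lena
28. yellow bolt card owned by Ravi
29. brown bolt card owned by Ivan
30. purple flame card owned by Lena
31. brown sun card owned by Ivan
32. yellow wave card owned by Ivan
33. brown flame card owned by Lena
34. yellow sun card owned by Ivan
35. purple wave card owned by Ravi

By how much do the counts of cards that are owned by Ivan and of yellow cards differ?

0

cards owned by Ivan: 11. yellow cards: 11.
|11 − 11| = 11 − 11 = 0.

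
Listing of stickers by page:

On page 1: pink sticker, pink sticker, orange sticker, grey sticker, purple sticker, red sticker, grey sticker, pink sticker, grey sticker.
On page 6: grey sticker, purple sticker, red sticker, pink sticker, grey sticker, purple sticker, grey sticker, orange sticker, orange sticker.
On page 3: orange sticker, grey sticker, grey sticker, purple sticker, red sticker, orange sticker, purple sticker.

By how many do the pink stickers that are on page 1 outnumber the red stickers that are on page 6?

pink stickers on page 1: 3.
red stickers on page 6: 1.
3 − 1 = 2.

2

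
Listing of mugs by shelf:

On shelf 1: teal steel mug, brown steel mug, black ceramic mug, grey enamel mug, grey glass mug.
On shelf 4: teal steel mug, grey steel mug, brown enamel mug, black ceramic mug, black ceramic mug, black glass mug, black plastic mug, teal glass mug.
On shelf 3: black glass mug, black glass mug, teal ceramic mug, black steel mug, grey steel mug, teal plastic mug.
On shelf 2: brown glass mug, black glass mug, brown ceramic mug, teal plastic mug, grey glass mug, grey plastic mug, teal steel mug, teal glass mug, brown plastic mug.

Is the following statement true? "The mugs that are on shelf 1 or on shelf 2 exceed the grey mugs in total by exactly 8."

True

|mugs on shelf 1 or on shelf 2| = 14.
|grey mugs| = 6.
The claim requires 14 − 6 (= 8) to equal 8, which holds.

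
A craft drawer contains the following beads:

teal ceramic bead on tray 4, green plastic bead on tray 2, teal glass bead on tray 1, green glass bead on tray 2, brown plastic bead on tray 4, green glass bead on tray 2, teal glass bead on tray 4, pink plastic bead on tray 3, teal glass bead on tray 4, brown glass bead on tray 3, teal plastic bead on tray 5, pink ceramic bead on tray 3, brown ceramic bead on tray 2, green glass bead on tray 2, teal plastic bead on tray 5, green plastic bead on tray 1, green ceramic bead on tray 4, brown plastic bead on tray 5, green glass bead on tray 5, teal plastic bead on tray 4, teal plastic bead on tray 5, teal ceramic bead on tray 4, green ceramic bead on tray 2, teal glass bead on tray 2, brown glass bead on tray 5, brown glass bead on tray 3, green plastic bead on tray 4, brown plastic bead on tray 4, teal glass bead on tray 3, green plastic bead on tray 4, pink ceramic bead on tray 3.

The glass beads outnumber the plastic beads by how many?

glass beads: 12.
plastic beads: 12.
12 − 12 = 0.

0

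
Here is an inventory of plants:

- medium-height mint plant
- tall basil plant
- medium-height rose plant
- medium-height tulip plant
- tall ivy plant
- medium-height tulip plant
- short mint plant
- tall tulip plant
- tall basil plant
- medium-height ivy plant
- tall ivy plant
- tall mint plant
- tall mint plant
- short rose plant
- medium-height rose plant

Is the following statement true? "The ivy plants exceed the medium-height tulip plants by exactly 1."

True

|ivy plants| = 3.
|medium-height tulip plants| = 2.
The claim requires 3 − 2 (= 1) to equal 1, which holds.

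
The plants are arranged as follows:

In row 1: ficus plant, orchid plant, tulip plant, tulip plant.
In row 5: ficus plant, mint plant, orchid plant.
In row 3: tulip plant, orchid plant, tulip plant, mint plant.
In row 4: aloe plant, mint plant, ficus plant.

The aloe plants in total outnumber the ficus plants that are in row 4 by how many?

0

aloe plants: 1.
ficus plants in row 4: 1.
1 − 1 = 0.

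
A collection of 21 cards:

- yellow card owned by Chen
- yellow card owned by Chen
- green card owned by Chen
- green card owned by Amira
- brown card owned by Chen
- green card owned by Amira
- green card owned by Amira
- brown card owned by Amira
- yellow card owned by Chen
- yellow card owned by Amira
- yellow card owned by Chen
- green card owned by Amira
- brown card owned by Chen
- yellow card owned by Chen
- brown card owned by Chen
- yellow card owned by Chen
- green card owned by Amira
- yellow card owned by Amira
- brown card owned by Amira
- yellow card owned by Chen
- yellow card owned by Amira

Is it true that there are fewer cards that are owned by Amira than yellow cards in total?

cards owned by Amira: 10.
yellow cards: 10.
The claim requires 10 < 10, which does not hold.

False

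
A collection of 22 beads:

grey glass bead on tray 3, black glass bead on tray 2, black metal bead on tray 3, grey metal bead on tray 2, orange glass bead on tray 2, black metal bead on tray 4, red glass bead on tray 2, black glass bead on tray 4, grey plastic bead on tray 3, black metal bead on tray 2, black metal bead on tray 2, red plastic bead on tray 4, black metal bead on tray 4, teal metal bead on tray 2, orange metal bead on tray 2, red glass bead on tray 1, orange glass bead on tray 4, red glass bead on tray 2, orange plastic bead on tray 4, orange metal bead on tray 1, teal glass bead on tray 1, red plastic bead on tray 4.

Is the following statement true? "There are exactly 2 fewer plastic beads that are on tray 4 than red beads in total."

True

plastic beads on tray 4: 3.
red beads: 5.
The claim requires 5 − 3 (= 2) to equal 2, which holds.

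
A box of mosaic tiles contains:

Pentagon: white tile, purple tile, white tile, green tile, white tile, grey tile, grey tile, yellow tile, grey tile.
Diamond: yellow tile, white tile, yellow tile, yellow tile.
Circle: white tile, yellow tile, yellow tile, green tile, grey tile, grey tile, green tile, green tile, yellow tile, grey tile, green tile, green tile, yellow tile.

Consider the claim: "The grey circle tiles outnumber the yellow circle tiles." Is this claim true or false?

|grey circle tiles| = 3.
|yellow circle tiles| = 4.
The claim requires 3 > 4, which does not hold.

False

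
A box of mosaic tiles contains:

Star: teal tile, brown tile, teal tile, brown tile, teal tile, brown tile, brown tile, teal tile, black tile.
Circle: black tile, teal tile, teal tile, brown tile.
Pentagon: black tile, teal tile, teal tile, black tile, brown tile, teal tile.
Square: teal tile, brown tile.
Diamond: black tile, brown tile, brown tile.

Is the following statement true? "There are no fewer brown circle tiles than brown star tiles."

brown circle tiles: 1.
brown star tiles: 4.
The claim requires 1 ≥ 4, which does not hold.

False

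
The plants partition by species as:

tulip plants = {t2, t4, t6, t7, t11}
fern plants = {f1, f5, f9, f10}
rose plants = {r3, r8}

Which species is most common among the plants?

tulip

Counts by species: tulip 5, fern 4, rose 2.
The maximum is 5, held uniquely by tulip.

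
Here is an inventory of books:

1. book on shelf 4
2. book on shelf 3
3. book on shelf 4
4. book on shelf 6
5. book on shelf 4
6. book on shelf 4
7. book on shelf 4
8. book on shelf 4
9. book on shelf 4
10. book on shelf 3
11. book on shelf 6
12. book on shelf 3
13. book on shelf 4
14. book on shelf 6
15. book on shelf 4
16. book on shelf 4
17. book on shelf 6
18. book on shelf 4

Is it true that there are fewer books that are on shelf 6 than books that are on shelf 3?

False

There are 4 books on shelf 6.
There are 3 books on shelf 3.
The claim requires 4 < 3, which does not hold.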